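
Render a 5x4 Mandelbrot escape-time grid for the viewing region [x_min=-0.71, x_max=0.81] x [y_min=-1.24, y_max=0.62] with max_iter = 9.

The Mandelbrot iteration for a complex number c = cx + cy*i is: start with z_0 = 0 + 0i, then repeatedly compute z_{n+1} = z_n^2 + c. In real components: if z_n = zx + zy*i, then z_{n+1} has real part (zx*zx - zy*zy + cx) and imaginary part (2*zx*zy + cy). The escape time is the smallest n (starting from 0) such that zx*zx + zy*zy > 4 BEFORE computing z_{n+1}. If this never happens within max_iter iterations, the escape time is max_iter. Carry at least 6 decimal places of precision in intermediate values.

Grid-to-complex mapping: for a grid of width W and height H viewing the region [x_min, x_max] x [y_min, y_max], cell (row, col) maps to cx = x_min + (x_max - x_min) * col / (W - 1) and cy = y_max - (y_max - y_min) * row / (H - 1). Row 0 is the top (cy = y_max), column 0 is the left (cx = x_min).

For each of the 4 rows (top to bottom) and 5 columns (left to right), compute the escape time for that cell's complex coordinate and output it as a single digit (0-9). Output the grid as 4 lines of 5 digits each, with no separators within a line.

Answer: 69963
99963
69963
33222

Derivation:
(row=0, col=0): c = -0.7100 + 0.6200i → escape time 6
(row=0, col=1): c = -0.3300 + 0.6200i → escape time 9
(row=0, col=2): c = 0.0500 + 0.6200i → escape time 9
(row=0, col=3): c = 0.4300 + 0.6200i → escape time 6
(row=0, col=4): c = 0.8100 + 0.6200i → escape time 3
(row=1, col=0): c = -0.7100 + 0.0000i → escape time 9
(row=1, col=1): c = -0.3300 + 0.0000i → escape time 9
(row=1, col=2): c = 0.0500 + 0.0000i → escape time 9
(row=1, col=3): c = 0.4300 + 0.0000i → escape time 6
(row=1, col=4): c = 0.8100 + 0.0000i → escape time 3
(row=2, col=0): c = -0.7100 + -0.6200i → escape time 6
(row=2, col=1): c = -0.3300 + -0.6200i → escape time 9
(row=2, col=2): c = 0.0500 + -0.6200i → escape time 9
(row=2, col=3): c = 0.4300 + -0.6200i → escape time 6
(row=2, col=4): c = 0.8100 + -0.6200i → escape time 3
(row=3, col=0): c = -0.7100 + -1.2400i → escape time 3
(row=3, col=1): c = -0.3300 + -1.2400i → escape time 3
(row=3, col=2): c = 0.0500 + -1.2400i → escape time 2
(row=3, col=3): c = 0.4300 + -1.2400i → escape time 2
(row=3, col=4): c = 0.8100 + -1.2400i → escape time 2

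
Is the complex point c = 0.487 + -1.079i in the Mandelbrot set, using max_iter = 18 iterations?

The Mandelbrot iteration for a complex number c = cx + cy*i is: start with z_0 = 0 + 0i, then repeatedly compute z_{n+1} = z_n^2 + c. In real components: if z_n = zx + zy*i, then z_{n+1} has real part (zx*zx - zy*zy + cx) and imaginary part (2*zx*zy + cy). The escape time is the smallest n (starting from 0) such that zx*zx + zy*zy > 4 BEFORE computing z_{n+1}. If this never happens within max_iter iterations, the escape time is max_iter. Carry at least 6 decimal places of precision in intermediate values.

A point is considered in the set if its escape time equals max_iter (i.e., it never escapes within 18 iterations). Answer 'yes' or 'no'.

z_0 = 0 + 0i, c = 0.4870 + -1.0790i
Iter 1: z = 0.4870 + -1.0790i, |z|^2 = 1.4014
Iter 2: z = -0.4401 + -2.1299i, |z|^2 = 4.7303
Escaped at iteration 2

Answer: no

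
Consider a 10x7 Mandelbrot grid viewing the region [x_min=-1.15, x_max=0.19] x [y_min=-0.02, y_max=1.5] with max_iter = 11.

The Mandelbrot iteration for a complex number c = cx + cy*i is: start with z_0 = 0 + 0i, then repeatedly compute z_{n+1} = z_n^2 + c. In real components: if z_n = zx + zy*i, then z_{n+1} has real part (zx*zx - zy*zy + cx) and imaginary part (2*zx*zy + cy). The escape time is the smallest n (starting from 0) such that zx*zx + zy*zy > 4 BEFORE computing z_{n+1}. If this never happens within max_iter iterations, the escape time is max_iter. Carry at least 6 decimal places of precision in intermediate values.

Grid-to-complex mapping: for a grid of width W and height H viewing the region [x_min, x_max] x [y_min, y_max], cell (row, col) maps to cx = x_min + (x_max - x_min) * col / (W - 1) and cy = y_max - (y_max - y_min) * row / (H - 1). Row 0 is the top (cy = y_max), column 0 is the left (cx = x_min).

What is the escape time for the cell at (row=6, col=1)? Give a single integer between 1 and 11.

z_0 = 0 + 0i, c = -1.0011 + -0.0200i
Iter 1: z = -1.0011 + -0.0200i, |z|^2 = 1.0026
Iter 2: z = 0.0007 + 0.0200i, |z|^2 = 0.0004
Iter 3: z = -1.0015 + -0.0200i, |z|^2 = 1.0034
Iter 4: z = 0.0015 + 0.0200i, |z|^2 = 0.0004
Iter 5: z = -1.0015 + -0.0199i, |z|^2 = 1.0034
Iter 6: z = 0.0015 + 0.0199i, |z|^2 = 0.0004
Iter 7: z = -1.0015 + -0.0199i, |z|^2 = 1.0034
Iter 8: z = 0.0015 + 0.0199i, |z|^2 = 0.0004
Iter 9: z = -1.0015 + -0.0199i, |z|^2 = 1.0034
Iter 10: z = 0.0015 + 0.0199i, |z|^2 = 0.0004

Answer: 11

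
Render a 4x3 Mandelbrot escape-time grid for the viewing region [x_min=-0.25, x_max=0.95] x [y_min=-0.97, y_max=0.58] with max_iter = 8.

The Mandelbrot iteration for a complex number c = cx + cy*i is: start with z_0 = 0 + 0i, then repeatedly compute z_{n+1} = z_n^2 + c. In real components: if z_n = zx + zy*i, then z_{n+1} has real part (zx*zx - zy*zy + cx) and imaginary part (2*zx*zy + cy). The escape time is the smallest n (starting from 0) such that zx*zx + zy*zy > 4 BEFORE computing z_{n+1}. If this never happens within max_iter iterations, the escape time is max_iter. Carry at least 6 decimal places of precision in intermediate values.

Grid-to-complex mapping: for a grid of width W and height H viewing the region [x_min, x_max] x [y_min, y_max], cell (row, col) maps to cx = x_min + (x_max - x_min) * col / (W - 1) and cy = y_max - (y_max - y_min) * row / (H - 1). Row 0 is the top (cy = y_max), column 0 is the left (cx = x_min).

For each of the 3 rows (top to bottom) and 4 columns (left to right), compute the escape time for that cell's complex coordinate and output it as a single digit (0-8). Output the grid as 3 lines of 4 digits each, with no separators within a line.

Answer: 8842
8843
6422

Derivation:
(row=0, col=0): c = -0.2500 + 0.5800i → escape time 8
(row=0, col=1): c = 0.1500 + 0.5800i → escape time 8
(row=0, col=2): c = 0.5500 + 0.5800i → escape time 4
(row=0, col=3): c = 0.9500 + 0.5800i → escape time 2
(row=1, col=0): c = -0.2500 + -0.1950i → escape time 8
(row=1, col=1): c = 0.1500 + -0.1950i → escape time 8
(row=1, col=2): c = 0.5500 + -0.1950i → escape time 4
(row=1, col=3): c = 0.9500 + -0.1950i → escape time 3
(row=2, col=0): c = -0.2500 + -0.9700i → escape time 6
(row=2, col=1): c = 0.1500 + -0.9700i → escape time 4
(row=2, col=2): c = 0.5500 + -0.9700i → escape time 2
(row=2, col=3): c = 0.9500 + -0.9700i → escape time 2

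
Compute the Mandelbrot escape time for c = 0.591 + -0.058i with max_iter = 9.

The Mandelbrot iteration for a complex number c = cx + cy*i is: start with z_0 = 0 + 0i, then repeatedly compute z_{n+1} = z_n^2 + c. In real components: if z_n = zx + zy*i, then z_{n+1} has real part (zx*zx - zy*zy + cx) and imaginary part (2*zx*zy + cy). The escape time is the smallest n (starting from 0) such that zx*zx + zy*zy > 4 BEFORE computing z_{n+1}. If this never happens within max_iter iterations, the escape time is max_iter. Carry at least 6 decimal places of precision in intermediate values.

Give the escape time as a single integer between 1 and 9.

z_0 = 0 + 0i, c = 0.5910 + -0.0580i
Iter 1: z = 0.5910 + -0.0580i, |z|^2 = 0.3526
Iter 2: z = 0.9369 + -0.1266i, |z|^2 = 0.8938
Iter 3: z = 1.4528 + -0.2951i, |z|^2 = 2.1977
Iter 4: z = 2.6145 + -0.9156i, |z|^2 = 7.6739
Escaped at iteration 4

Answer: 4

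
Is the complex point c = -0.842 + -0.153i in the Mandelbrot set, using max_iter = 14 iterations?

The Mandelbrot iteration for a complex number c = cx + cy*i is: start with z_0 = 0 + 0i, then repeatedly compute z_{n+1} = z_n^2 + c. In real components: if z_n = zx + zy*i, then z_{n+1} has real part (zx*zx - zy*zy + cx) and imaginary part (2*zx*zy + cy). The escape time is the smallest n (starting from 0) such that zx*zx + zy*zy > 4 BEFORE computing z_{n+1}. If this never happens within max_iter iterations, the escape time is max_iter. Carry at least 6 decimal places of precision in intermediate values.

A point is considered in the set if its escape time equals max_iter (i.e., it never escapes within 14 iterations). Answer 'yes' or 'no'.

z_0 = 0 + 0i, c = -0.8420 + -0.1530i
Iter 1: z = -0.8420 + -0.1530i, |z|^2 = 0.7324
Iter 2: z = -0.1564 + 0.1047i, |z|^2 = 0.0354
Iter 3: z = -0.8285 + -0.1857i, |z|^2 = 0.7209
Iter 4: z = -0.1901 + 0.1548i, |z|^2 = 0.0601
Iter 5: z = -0.8298 + -0.2119i, |z|^2 = 0.7335
Iter 6: z = -0.1983 + 0.1986i, |z|^2 = 0.0788
Iter 7: z = -0.8421 + -0.2318i, |z|^2 = 0.7629
Iter 8: z = -0.1866 + 0.2373i, |z|^2 = 0.0911
Iter 9: z = -0.8635 + -0.2416i, |z|^2 = 0.8040
Iter 10: z = -0.1547 + 0.2642i, |z|^2 = 0.0937
Iter 11: z = -0.8879 + -0.2347i, |z|^2 = 0.8434
Iter 12: z = -0.1088 + 0.2638i, |z|^2 = 0.0814
Iter 13: z = -0.8998 + -0.2104i, |z|^2 = 0.8538
Did not escape in 14 iterations → in set

Answer: yes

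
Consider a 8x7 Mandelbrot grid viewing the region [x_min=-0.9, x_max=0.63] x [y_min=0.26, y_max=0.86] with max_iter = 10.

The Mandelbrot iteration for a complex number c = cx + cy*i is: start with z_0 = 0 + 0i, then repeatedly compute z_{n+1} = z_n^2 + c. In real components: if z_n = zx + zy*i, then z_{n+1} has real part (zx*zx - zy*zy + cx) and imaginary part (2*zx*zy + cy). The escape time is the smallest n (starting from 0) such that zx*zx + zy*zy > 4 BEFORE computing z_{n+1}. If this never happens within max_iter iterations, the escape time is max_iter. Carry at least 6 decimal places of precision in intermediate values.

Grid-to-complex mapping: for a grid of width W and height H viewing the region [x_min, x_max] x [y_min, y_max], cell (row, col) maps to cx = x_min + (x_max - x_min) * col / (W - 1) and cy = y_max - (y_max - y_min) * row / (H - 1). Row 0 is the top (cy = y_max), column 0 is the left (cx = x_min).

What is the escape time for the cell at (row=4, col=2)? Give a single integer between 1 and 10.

Answer: 10

Derivation:
z_0 = 0 + 0i, c = -0.4629 + 0.4600i
Iter 1: z = -0.4629 + 0.4600i, |z|^2 = 0.4258
Iter 2: z = -0.4602 + 0.0342i, |z|^2 = 0.2130
Iter 3: z = -0.2522 + 0.4285i, |z|^2 = 0.2473
Iter 4: z = -0.5829 + 0.2438i, |z|^2 = 0.3992
Iter 5: z = -0.1825 + 0.1758i, |z|^2 = 0.0642
Iter 6: z = -0.4604 + 0.3958i, |z|^2 = 0.3687
Iter 7: z = -0.4076 + 0.0955i, |z|^2 = 0.1752
Iter 8: z = -0.3059 + 0.3822i, |z|^2 = 0.2396
Iter 9: z = -0.5153 + 0.2262i, |z|^2 = 0.3167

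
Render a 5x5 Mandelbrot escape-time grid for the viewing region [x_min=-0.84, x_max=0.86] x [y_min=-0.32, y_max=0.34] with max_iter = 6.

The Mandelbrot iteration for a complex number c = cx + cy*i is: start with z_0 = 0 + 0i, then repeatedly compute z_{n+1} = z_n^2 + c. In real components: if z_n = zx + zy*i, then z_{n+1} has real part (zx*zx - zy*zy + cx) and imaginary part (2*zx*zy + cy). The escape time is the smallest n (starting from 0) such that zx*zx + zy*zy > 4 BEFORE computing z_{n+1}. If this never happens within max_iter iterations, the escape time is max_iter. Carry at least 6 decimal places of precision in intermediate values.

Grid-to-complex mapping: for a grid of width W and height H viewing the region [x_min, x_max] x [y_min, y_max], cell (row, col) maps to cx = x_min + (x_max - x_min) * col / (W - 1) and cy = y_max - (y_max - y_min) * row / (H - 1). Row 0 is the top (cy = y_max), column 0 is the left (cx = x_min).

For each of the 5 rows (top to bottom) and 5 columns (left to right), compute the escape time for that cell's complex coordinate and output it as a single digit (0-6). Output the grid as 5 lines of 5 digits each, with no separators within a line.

Answer: 66663
66663
66663
66663
66663

Derivation:
(row=0, col=0): c = -0.8400 + 0.3400i → escape time 6
(row=0, col=1): c = -0.4150 + 0.3400i → escape time 6
(row=0, col=2): c = 0.0100 + 0.3400i → escape time 6
(row=0, col=3): c = 0.4350 + 0.3400i → escape time 6
(row=0, col=4): c = 0.8600 + 0.3400i → escape time 3
(row=1, col=0): c = -0.8400 + 0.1750i → escape time 6
(row=1, col=1): c = -0.4150 + 0.1750i → escape time 6
(row=1, col=2): c = 0.0100 + 0.1750i → escape time 6
(row=1, col=3): c = 0.4350 + 0.1750i → escape time 6
(row=1, col=4): c = 0.8600 + 0.1750i → escape time 3
(row=2, col=0): c = -0.8400 + 0.0100i → escape time 6
(row=2, col=1): c = -0.4150 + 0.0100i → escape time 6
(row=2, col=2): c = 0.0100 + 0.0100i → escape time 6
(row=2, col=3): c = 0.4350 + 0.0100i → escape time 6
(row=2, col=4): c = 0.8600 + 0.0100i → escape time 3
(row=3, col=0): c = -0.8400 + -0.1550i → escape time 6
(row=3, col=1): c = -0.4150 + -0.1550i → escape time 6
(row=3, col=2): c = 0.0100 + -0.1550i → escape time 6
(row=3, col=3): c = 0.4350 + -0.1550i → escape time 6
(row=3, col=4): c = 0.8600 + -0.1550i → escape time 3
(row=4, col=0): c = -0.8400 + -0.3200i → escape time 6
(row=4, col=1): c = -0.4150 + -0.3200i → escape time 6
(row=4, col=2): c = 0.0100 + -0.3200i → escape time 6
(row=4, col=3): c = 0.4350 + -0.3200i → escape time 6
(row=4, col=4): c = 0.8600 + -0.3200i → escape time 3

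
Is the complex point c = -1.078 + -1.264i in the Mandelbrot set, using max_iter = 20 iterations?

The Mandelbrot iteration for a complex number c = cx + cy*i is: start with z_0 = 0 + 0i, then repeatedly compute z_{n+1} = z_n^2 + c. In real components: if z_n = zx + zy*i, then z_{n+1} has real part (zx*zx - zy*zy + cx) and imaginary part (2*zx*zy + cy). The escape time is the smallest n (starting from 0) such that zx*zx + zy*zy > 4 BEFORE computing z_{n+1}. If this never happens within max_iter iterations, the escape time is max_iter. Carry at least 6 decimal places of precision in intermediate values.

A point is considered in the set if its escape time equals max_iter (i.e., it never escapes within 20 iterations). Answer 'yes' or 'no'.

Answer: no

Derivation:
z_0 = 0 + 0i, c = -1.0780 + -1.2640i
Iter 1: z = -1.0780 + -1.2640i, |z|^2 = 2.7598
Iter 2: z = -1.5136 + 1.4612i, |z|^2 = 4.4261
Escaped at iteration 2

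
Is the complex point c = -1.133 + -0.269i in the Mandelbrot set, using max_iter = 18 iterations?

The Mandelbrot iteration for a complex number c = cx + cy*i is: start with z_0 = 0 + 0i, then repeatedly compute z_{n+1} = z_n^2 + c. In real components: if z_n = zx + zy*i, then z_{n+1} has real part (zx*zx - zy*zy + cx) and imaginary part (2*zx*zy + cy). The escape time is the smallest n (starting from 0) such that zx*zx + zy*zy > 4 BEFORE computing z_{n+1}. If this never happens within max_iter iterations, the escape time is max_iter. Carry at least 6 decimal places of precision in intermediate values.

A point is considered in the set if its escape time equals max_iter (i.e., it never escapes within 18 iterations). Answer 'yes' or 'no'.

z_0 = 0 + 0i, c = -1.1330 + -0.2690i
Iter 1: z = -1.1330 + -0.2690i, |z|^2 = 1.3561
Iter 2: z = 0.0783 + 0.3406i, |z|^2 = 0.1221
Iter 3: z = -1.2428 + -0.2157i, |z|^2 = 1.5912
Iter 4: z = 0.3652 + 0.2670i, |z|^2 = 0.2046
Iter 5: z = -1.0710 + -0.0740i, |z|^2 = 1.1525
Iter 6: z = 0.0085 + -0.1105i, |z|^2 = 0.0123
Iter 7: z = -1.1451 + -0.2709i, |z|^2 = 1.3847
Iter 8: z = 0.1050 + 0.3514i, |z|^2 = 0.1345
Iter 9: z = -1.2455 + -0.1952i, |z|^2 = 1.5893
Iter 10: z = 0.3801 + 0.2173i, |z|^2 = 0.1917
Iter 11: z = -1.0358 + -0.1038i, |z|^2 = 1.0836
Iter 12: z = -0.0710 + -0.0539i, |z|^2 = 0.0079
Iter 13: z = -1.1309 + -0.2614i, |z|^2 = 1.3472
Iter 14: z = 0.0776 + 0.3221i, |z|^2 = 0.1098
Iter 15: z = -1.2307 + -0.2190i, |z|^2 = 1.5627
Iter 16: z = 0.3337 + 0.2702i, |z|^2 = 0.1844
Iter 17: z = -1.0946 + -0.0887i, |z|^2 = 1.2060
Did not escape in 18 iterations → in set

Answer: yes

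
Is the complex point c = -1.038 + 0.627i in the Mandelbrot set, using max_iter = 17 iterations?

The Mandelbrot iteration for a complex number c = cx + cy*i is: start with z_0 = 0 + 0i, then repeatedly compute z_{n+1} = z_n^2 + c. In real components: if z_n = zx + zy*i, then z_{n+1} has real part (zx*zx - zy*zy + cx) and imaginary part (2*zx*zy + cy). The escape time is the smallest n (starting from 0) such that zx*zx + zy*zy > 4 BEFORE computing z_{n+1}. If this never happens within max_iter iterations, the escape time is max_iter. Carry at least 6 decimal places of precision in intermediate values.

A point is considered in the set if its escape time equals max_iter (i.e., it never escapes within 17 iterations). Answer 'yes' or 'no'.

z_0 = 0 + 0i, c = -1.0380 + 0.6270i
Iter 1: z = -1.0380 + 0.6270i, |z|^2 = 1.4706
Iter 2: z = -0.3537 + -0.6747i, |z|^2 = 0.5802
Iter 3: z = -1.3681 + 1.1042i, |z|^2 = 3.0909
Iter 4: z = -0.3857 + -2.3943i, |z|^2 = 5.8815
Escaped at iteration 4

Answer: no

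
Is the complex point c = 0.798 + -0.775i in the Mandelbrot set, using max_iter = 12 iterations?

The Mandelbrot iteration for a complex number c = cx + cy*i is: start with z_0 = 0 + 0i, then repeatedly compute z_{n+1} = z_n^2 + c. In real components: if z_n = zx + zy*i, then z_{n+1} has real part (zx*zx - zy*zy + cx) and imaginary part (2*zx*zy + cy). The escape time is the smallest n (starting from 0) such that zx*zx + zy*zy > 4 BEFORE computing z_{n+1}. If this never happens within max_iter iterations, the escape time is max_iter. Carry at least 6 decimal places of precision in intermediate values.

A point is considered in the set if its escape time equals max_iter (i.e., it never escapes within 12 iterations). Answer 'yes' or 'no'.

Answer: no

Derivation:
z_0 = 0 + 0i, c = 0.7980 + -0.7750i
Iter 1: z = 0.7980 + -0.7750i, |z|^2 = 1.2374
Iter 2: z = 0.8342 + -2.0119i, |z|^2 = 4.7436
Escaped at iteration 2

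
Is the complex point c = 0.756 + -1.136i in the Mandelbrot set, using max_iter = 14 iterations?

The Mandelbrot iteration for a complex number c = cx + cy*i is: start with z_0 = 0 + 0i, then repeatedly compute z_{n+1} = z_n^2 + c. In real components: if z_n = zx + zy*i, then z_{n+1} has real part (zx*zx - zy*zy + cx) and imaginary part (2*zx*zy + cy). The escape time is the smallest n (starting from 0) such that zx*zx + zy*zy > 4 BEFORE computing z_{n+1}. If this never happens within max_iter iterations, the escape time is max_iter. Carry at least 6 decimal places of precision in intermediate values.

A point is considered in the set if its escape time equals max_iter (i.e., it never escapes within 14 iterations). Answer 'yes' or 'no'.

z_0 = 0 + 0i, c = 0.7560 + -1.1360i
Iter 1: z = 0.7560 + -1.1360i, |z|^2 = 1.8620
Iter 2: z = 0.0370 + -2.8536i, |z|^2 = 8.1446
Escaped at iteration 2

Answer: no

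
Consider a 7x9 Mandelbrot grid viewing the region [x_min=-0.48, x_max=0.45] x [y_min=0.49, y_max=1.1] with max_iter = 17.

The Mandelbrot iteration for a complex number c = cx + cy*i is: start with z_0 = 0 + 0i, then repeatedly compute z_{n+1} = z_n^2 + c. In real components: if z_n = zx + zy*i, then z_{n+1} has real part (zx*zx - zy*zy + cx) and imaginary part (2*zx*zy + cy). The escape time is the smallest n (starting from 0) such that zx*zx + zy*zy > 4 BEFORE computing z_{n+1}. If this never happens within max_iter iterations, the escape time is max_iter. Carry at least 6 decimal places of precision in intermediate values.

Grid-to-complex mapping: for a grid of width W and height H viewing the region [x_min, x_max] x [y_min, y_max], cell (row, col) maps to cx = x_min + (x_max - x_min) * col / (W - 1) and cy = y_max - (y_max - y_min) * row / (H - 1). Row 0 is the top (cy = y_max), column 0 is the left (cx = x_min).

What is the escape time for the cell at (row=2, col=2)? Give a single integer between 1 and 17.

z_0 = 0 + 0i, c = -0.1700 + 0.9475i
Iter 1: z = -0.1700 + 0.9475i, |z|^2 = 0.9267
Iter 2: z = -1.0389 + 0.6254i, |z|^2 = 1.4703
Iter 3: z = 0.5182 + -0.3518i, |z|^2 = 0.3923
Iter 4: z = -0.0253 + 0.5829i, |z|^2 = 0.3404
Iter 5: z = -0.5092 + 0.9180i, |z|^2 = 1.1020
Iter 6: z = -0.7535 + 0.0126i, |z|^2 = 0.5680
Iter 7: z = 0.3977 + 0.9285i, |z|^2 = 1.0202
Iter 8: z = -0.8739 + 1.6859i, |z|^2 = 3.6060
Iter 9: z = -2.2487 + -1.9991i, |z|^2 = 9.0531
Escaped at iteration 9

Answer: 9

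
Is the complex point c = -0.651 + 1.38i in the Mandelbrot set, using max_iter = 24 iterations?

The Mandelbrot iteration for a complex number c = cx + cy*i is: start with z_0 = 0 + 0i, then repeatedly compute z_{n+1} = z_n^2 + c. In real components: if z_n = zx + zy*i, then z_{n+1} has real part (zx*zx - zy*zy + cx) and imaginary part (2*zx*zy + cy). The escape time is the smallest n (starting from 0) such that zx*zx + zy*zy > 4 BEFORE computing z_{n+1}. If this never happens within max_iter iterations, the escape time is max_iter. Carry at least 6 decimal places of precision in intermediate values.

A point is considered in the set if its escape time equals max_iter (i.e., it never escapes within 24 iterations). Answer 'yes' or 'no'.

z_0 = 0 + 0i, c = -0.6510 + 1.3800i
Iter 1: z = -0.6510 + 1.3800i, |z|^2 = 2.3282
Iter 2: z = -2.1316 + -0.4168i, |z|^2 = 4.7174
Escaped at iteration 2

Answer: no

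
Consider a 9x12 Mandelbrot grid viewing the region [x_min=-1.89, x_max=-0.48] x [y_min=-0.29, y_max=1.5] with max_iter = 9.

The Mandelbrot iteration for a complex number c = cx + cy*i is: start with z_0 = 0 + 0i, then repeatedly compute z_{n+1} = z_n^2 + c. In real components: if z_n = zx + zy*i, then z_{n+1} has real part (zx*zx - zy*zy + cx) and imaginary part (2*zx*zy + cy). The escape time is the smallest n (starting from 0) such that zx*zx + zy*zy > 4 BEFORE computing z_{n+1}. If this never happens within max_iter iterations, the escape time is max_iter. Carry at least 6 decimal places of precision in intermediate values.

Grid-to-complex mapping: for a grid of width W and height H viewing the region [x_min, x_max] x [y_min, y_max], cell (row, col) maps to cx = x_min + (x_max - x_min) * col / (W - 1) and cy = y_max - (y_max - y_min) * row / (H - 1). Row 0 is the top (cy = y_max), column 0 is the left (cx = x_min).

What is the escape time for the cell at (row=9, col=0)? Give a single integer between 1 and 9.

Answer: 6

Derivation:
z_0 = 0 + 0i, c = -1.8900 + 0.0355i
Iter 1: z = -1.8900 + 0.0355i, |z|^2 = 3.5734
Iter 2: z = 1.6808 + -0.0986i, |z|^2 = 2.8349
Iter 3: z = 0.9255 + -0.2959i, |z|^2 = 0.9441
Iter 4: z = -1.1210 + -0.5122i, |z|^2 = 1.5190
Iter 5: z = -0.8958 + 1.1839i, |z|^2 = 2.2040
Iter 6: z = -2.4890 + -2.0856i, |z|^2 = 10.5450
Escaped at iteration 6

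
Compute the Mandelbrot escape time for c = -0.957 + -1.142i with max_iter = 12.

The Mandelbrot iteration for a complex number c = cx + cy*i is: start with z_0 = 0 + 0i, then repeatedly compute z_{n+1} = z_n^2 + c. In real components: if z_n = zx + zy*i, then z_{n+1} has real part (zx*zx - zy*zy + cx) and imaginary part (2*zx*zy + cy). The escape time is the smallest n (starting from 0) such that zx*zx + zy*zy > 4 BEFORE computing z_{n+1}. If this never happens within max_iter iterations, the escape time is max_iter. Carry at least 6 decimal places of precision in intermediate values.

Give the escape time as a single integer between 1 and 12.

Answer: 3

Derivation:
z_0 = 0 + 0i, c = -0.9570 + -1.1420i
Iter 1: z = -0.9570 + -1.1420i, |z|^2 = 2.2200
Iter 2: z = -1.3453 + 1.0438i, |z|^2 = 2.8994
Iter 3: z = -0.2366 + -3.9504i, |z|^2 = 15.6620
Escaped at iteration 3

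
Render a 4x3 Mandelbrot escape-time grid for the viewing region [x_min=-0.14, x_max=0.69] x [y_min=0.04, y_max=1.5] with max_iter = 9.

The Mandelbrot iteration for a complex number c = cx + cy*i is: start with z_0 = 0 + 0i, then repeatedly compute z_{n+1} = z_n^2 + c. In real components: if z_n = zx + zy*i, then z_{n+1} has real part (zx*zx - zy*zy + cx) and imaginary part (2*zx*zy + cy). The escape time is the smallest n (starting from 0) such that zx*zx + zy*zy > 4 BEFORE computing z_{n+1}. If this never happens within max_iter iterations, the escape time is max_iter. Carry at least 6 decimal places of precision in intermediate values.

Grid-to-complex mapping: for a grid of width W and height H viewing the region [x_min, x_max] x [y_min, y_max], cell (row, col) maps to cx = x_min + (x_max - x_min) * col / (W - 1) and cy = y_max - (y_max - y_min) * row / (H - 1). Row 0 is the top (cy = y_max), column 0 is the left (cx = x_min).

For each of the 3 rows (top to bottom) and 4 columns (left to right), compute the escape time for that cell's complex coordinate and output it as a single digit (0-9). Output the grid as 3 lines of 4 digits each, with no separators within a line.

(row=0, col=0): c = -0.1400 + 1.5000i → escape time 2
(row=0, col=1): c = 0.1367 + 1.5000i → escape time 2
(row=0, col=2): c = 0.4133 + 1.5000i → escape time 2
(row=0, col=3): c = 0.6900 + 1.5000i → escape time 2
(row=1, col=0): c = -0.1400 + 0.7700i → escape time 9
(row=1, col=1): c = 0.1367 + 0.7700i → escape time 6
(row=1, col=2): c = 0.4133 + 0.7700i → escape time 4
(row=1, col=3): c = 0.6900 + 0.7700i → escape time 3
(row=2, col=0): c = -0.1400 + 0.0400i → escape time 9
(row=2, col=1): c = 0.1367 + 0.0400i → escape time 9
(row=2, col=2): c = 0.4133 + 0.0400i → escape time 6
(row=2, col=3): c = 0.6900 + 0.0400i → escape time 3

Answer: 2222
9643
9963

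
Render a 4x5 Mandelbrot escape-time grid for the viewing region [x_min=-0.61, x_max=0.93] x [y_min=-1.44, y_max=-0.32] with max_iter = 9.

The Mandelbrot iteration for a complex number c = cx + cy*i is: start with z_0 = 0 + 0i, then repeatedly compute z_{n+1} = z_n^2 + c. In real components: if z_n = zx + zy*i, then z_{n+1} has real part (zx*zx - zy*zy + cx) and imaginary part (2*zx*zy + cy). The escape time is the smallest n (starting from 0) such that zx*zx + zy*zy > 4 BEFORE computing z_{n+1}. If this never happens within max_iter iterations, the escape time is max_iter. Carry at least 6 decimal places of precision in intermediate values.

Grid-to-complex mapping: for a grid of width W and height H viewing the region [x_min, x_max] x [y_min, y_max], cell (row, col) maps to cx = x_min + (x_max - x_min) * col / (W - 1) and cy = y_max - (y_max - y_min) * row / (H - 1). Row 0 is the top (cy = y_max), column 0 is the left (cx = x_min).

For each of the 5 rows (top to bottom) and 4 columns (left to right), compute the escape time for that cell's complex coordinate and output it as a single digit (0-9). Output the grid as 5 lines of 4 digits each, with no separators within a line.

(row=0, col=0): c = -0.6100 + -0.3200i → escape time 9
(row=0, col=1): c = -0.0967 + -0.3200i → escape time 9
(row=0, col=2): c = 0.4167 + -0.3200i → escape time 9
(row=0, col=3): c = 0.9300 + -0.3200i → escape time 3
(row=1, col=0): c = -0.6100 + -0.6000i → escape time 9
(row=1, col=1): c = -0.0967 + -0.6000i → escape time 9
(row=1, col=2): c = 0.4167 + -0.6000i → escape time 9
(row=1, col=3): c = 0.9300 + -0.6000i → escape time 2
(row=2, col=0): c = -0.6100 + -0.8800i → escape time 4
(row=2, col=1): c = -0.0967 + -0.8800i → escape time 9
(row=2, col=2): c = 0.4167 + -0.8800i → escape time 3
(row=2, col=3): c = 0.9300 + -0.8800i → escape time 2
(row=3, col=0): c = -0.6100 + -1.1600i → escape time 3
(row=3, col=1): c = -0.0967 + -1.1600i → escape time 4
(row=3, col=2): c = 0.4167 + -1.1600i → escape time 2
(row=3, col=3): c = 0.9300 + -1.1600i → escape time 2
(row=4, col=0): c = -0.6100 + -1.4400i → escape time 2
(row=4, col=1): c = -0.0967 + -1.4400i → escape time 2
(row=4, col=2): c = 0.4167 + -1.4400i → escape time 2
(row=4, col=3): c = 0.9300 + -1.4400i → escape time 2

Answer: 9993
9992
4932
3422
2222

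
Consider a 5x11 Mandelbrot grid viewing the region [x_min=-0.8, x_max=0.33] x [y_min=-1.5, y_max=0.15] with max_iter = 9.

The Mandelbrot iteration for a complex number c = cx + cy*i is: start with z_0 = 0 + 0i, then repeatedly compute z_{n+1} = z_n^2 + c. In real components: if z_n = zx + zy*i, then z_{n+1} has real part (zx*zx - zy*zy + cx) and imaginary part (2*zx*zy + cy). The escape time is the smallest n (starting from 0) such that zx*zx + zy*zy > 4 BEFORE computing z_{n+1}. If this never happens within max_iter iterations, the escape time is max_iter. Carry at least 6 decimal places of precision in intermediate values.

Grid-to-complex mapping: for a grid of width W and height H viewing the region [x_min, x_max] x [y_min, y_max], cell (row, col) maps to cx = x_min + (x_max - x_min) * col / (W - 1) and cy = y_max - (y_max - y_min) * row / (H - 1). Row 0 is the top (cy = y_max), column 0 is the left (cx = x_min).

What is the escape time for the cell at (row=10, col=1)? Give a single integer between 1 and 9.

z_0 = 0 + 0i, c = -0.5175 + -1.5000i
Iter 1: z = -0.5175 + -1.5000i, |z|^2 = 2.5178
Iter 2: z = -2.4997 + 0.0525i, |z|^2 = 6.2512
Escaped at iteration 2

Answer: 2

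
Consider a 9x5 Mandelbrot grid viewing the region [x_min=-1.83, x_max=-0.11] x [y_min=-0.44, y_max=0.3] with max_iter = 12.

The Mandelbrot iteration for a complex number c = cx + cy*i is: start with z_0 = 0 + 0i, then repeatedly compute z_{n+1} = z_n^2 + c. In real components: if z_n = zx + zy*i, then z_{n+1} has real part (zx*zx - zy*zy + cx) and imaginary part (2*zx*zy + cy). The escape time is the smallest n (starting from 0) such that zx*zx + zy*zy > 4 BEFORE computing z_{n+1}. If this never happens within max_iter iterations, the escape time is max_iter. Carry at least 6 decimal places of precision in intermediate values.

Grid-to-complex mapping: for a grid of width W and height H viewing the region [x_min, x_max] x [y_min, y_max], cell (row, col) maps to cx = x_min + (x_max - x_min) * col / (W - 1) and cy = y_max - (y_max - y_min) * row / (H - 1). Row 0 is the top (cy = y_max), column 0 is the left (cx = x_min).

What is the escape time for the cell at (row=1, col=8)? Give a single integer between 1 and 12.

z_0 = 0 + 0i, c = -0.1100 + 0.1150i
Iter 1: z = -0.1100 + 0.1150i, |z|^2 = 0.0253
Iter 2: z = -0.1111 + 0.0897i, |z|^2 = 0.0204
Iter 3: z = -0.1057 + 0.0951i, |z|^2 = 0.0202
Iter 4: z = -0.1079 + 0.0949i, |z|^2 = 0.0206
Iter 5: z = -0.1074 + 0.0945i, |z|^2 = 0.0205
Iter 6: z = -0.1074 + 0.0947i, |z|^2 = 0.0205
Iter 7: z = -0.1074 + 0.0947i, |z|^2 = 0.0205
Iter 8: z = -0.1074 + 0.0947i, |z|^2 = 0.0205
Iter 9: z = -0.1074 + 0.0947i, |z|^2 = 0.0205
Iter 10: z = -0.1074 + 0.0947i, |z|^2 = 0.0205
Iter 11: z = -0.1074 + 0.0947i, |z|^2 = 0.0205

Answer: 12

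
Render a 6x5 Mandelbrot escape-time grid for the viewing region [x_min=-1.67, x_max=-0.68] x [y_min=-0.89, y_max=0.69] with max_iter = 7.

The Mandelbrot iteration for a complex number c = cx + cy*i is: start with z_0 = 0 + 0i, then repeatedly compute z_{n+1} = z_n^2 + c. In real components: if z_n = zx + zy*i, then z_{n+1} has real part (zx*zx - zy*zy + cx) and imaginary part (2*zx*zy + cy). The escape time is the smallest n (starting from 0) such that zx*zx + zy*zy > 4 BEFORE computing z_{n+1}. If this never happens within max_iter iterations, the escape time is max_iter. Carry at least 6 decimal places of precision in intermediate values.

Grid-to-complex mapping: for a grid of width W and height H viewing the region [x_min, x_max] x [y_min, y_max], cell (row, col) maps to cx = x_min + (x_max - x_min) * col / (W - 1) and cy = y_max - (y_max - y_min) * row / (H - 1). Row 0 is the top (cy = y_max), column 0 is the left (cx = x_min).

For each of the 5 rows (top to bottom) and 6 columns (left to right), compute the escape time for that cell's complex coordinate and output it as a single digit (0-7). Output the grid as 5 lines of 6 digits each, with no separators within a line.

(row=0, col=0): c = -1.6700 + 0.6900i → escape time 3
(row=0, col=1): c = -1.4720 + 0.6900i → escape time 3
(row=0, col=2): c = -1.2740 + 0.6900i → escape time 3
(row=0, col=3): c = -1.0760 + 0.6900i → escape time 3
(row=0, col=4): c = -0.8780 + 0.6900i → escape time 4
(row=0, col=5): c = -0.6800 + 0.6900i → escape time 5
(row=1, col=0): c = -1.6700 + 0.2950i → escape time 4
(row=1, col=1): c = -1.4720 + 0.2950i → escape time 5
(row=1, col=2): c = -1.2740 + 0.2950i → escape time 7
(row=1, col=3): c = -1.0760 + 0.2950i → escape time 7
(row=1, col=4): c = -0.8780 + 0.2950i → escape time 7
(row=1, col=5): c = -0.6800 + 0.2950i → escape time 7
(row=2, col=0): c = -1.6700 + -0.1000i → escape time 6
(row=2, col=1): c = -1.4720 + -0.1000i → escape time 7
(row=2, col=2): c = -1.2740 + -0.1000i → escape time 7
(row=2, col=3): c = -1.0760 + -0.1000i → escape time 7
(row=2, col=4): c = -0.8780 + -0.1000i → escape time 7
(row=2, col=5): c = -0.6800 + -0.1000i → escape time 7
(row=3, col=0): c = -1.6700 + -0.4950i → escape time 3
(row=3, col=1): c = -1.4720 + -0.4950i → escape time 3
(row=3, col=2): c = -1.2740 + -0.4950i → escape time 4
(row=3, col=3): c = -1.0760 + -0.4950i → escape time 5
(row=3, col=4): c = -0.8780 + -0.4950i → escape time 5
(row=3, col=5): c = -0.6800 + -0.4950i → escape time 7
(row=4, col=0): c = -1.6700 + -0.8900i → escape time 2
(row=4, col=1): c = -1.4720 + -0.8900i → escape time 3
(row=4, col=2): c = -1.2740 + -0.8900i → escape time 3
(row=4, col=3): c = -1.0760 + -0.8900i → escape time 3
(row=4, col=4): c = -0.8780 + -0.8900i → escape time 3
(row=4, col=5): c = -0.6800 + -0.8900i → escape time 4

Answer: 333345
457777
677777
334557
233334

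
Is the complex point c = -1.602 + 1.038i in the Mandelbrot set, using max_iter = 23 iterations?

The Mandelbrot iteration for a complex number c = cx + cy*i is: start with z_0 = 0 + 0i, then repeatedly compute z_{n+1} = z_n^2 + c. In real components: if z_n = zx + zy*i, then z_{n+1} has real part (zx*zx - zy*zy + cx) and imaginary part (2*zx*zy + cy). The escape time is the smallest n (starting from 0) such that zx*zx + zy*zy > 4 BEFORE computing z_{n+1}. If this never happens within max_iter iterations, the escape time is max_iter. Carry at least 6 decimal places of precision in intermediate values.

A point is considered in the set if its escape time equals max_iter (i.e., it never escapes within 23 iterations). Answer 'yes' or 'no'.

Answer: no

Derivation:
z_0 = 0 + 0i, c = -1.6020 + 1.0380i
Iter 1: z = -1.6020 + 1.0380i, |z|^2 = 3.6438
Iter 2: z = -0.1130 + -2.2878i, |z|^2 = 5.2466
Escaped at iteration 2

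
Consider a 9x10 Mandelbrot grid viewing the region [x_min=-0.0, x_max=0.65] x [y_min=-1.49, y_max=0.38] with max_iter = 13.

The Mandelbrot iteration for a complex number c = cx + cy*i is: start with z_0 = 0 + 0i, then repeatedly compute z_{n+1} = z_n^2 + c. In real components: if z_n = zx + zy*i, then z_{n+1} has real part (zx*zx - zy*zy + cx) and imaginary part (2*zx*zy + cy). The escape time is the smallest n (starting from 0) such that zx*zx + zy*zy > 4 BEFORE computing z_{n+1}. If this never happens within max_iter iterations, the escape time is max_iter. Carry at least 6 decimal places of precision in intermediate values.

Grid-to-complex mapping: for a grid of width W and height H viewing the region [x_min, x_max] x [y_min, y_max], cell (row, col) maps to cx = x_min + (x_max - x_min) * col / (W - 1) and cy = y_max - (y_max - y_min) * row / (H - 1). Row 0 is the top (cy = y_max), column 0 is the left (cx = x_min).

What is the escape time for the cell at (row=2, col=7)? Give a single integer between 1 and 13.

Answer: 4

Derivation:
z_0 = 0 + 0i, c = 0.5687 + -0.0356i
Iter 1: z = 0.5687 + -0.0356i, |z|^2 = 0.3247
Iter 2: z = 0.8910 + -0.0760i, |z|^2 = 0.7996
Iter 3: z = 1.3568 + -0.1710i, |z|^2 = 1.8701
Iter 4: z = 2.3804 + -0.4995i, |z|^2 = 5.9158
Escaped at iteration 4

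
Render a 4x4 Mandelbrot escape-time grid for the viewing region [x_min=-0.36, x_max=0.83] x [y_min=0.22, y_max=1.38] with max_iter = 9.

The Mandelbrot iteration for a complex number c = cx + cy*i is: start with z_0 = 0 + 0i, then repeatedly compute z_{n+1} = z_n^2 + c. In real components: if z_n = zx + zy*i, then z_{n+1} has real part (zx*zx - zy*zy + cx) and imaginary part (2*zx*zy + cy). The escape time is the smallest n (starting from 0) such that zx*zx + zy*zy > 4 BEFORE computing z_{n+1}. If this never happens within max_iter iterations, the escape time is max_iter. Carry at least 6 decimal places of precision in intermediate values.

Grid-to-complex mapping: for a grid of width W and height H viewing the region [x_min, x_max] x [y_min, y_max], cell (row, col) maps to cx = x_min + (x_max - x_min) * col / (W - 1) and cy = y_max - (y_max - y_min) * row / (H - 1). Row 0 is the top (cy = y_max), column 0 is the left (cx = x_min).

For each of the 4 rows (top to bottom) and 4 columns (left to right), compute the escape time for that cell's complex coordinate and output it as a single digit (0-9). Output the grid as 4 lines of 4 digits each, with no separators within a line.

Answer: 2222
5532
9963
9993

Derivation:
(row=0, col=0): c = -0.3600 + 1.3800i → escape time 2
(row=0, col=1): c = 0.0367 + 1.3800i → escape time 2
(row=0, col=2): c = 0.4333 + 1.3800i → escape time 2
(row=0, col=3): c = 0.8300 + 1.3800i → escape time 2
(row=1, col=0): c = -0.3600 + 0.9933i → escape time 5
(row=1, col=1): c = 0.0367 + 0.9933i → escape time 5
(row=1, col=2): c = 0.4333 + 0.9933i → escape time 3
(row=1, col=3): c = 0.8300 + 0.9933i → escape time 2
(row=2, col=0): c = -0.3600 + 0.6067i → escape time 9
(row=2, col=1): c = 0.0367 + 0.6067i → escape time 9
(row=2, col=2): c = 0.4333 + 0.6067i → escape time 6
(row=2, col=3): c = 0.8300 + 0.6067i → escape time 3
(row=3, col=0): c = -0.3600 + 0.2200i → escape time 9
(row=3, col=1): c = 0.0367 + 0.2200i → escape time 9
(row=3, col=2): c = 0.4333 + 0.2200i → escape time 9
(row=3, col=3): c = 0.8300 + 0.2200i → escape time 3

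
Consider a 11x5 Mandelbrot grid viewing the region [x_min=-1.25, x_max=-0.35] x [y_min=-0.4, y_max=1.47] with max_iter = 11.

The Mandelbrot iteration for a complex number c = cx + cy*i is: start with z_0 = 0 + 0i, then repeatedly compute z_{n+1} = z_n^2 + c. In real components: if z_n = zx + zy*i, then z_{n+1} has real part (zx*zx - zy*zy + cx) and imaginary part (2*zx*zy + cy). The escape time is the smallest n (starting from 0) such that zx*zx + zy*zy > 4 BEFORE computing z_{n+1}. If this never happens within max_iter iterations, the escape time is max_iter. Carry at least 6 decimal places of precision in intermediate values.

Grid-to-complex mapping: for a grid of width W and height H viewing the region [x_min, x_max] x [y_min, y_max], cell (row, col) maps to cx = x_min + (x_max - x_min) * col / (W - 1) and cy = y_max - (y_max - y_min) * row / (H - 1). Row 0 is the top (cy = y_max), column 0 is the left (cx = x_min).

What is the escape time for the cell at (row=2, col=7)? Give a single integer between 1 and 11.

z_0 = 0 + 0i, c = -0.6200 + 0.5350i
Iter 1: z = -0.6200 + 0.5350i, |z|^2 = 0.6706
Iter 2: z = -0.5218 + -0.1284i, |z|^2 = 0.2888
Iter 3: z = -0.3642 + 0.6690i, |z|^2 = 0.5802
Iter 4: z = -0.9349 + 0.0477i, |z|^2 = 0.8764
Iter 5: z = 0.2518 + 0.4458i, |z|^2 = 0.2621
Iter 6: z = -0.7553 + 0.7595i, |z|^2 = 1.1473
Iter 7: z = -0.6264 + -0.6123i, |z|^2 = 0.7673
Iter 8: z = -0.6026 + 1.3021i, |z|^2 = 2.0586
Iter 9: z = -1.9524 + -1.0342i, |z|^2 = 4.8815
Escaped at iteration 9

Answer: 9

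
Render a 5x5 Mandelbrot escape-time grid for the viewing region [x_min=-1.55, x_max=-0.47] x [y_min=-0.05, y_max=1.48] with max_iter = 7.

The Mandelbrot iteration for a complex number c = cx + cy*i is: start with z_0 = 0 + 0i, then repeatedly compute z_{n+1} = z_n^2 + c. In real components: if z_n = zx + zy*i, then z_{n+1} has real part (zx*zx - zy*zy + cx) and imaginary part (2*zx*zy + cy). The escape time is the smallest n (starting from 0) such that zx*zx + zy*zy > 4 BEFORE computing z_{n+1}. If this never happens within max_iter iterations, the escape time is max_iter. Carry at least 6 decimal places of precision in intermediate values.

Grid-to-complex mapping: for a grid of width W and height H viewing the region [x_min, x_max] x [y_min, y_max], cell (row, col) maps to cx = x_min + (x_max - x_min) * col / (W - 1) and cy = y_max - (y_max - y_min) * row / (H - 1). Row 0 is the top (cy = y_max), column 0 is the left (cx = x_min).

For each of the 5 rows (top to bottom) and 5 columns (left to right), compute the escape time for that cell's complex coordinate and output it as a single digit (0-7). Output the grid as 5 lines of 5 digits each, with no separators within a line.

(row=0, col=0): c = -1.5500 + 1.4800i → escape time 1
(row=0, col=1): c = -1.2800 + 1.4800i → escape time 2
(row=0, col=2): c = -1.0100 + 1.4800i → escape time 2
(row=0, col=3): c = -0.7400 + 1.4800i → escape time 2
(row=0, col=4): c = -0.4700 + 1.4800i → escape time 2
(row=1, col=0): c = -1.5500 + 1.0975i → escape time 2
(row=1, col=1): c = -1.2800 + 1.0975i → escape time 3
(row=1, col=2): c = -1.0100 + 1.0975i → escape time 3
(row=1, col=3): c = -0.7400 + 1.0975i → escape time 3
(row=1, col=4): c = -0.4700 + 1.0975i → escape time 4
(row=2, col=0): c = -1.5500 + 0.7150i → escape time 3
(row=2, col=1): c = -1.2800 + 0.7150i → escape time 3
(row=2, col=2): c = -1.0100 + 0.7150i → escape time 4
(row=2, col=3): c = -0.7400 + 0.7150i → escape time 4
(row=2, col=4): c = -0.4700 + 0.7150i → escape time 7
(row=3, col=0): c = -1.5500 + 0.3325i → escape time 4
(row=3, col=1): c = -1.2800 + 0.3325i → escape time 7
(row=3, col=2): c = -1.0100 + 0.3325i → escape time 7
(row=3, col=3): c = -0.7400 + 0.3325i → escape time 7
(row=3, col=4): c = -0.4700 + 0.3325i → escape time 7
(row=4, col=0): c = -1.5500 + -0.0500i → escape time 7
(row=4, col=1): c = -1.2800 + -0.0500i → escape time 7
(row=4, col=2): c = -1.0100 + -0.0500i → escape time 7
(row=4, col=3): c = -0.7400 + -0.0500i → escape time 7
(row=4, col=4): c = -0.4700 + -0.0500i → escape time 7

Answer: 12222
23334
33447
47777
77777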